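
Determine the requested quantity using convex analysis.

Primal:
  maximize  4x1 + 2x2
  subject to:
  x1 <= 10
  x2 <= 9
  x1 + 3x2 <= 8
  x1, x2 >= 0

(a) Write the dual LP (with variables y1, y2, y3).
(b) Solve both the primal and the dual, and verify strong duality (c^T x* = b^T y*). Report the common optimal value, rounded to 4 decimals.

The standard primal-dual pair for 'max c^T x s.t. A x <= b, x >= 0' is:
  Dual:  min b^T y  s.t.  A^T y >= c,  y >= 0.

So the dual LP is:
  minimize  10y1 + 9y2 + 8y3
  subject to:
    y1 + y3 >= 4
    y2 + 3y3 >= 2
    y1, y2, y3 >= 0

Solving the primal: x* = (8, 0).
  primal value c^T x* = 32.
Solving the dual: y* = (0, 0, 4).
  dual value b^T y* = 32.
Strong duality: c^T x* = b^T y*. Confirmed.

32


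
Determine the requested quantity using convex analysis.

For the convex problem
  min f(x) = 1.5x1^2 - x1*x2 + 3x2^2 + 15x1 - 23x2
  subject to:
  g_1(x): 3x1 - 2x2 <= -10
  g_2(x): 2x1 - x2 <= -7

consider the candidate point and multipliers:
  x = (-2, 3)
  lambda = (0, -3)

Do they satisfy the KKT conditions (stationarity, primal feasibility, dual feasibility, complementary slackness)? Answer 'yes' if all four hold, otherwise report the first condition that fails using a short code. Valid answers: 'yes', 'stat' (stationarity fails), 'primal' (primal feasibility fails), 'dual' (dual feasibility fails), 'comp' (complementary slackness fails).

Gradient of f: grad f(x) = Q x + c = (6, -3)
Constraint values g_i(x) = a_i^T x - b_i:
  g_1((-2, 3)) = -2
  g_2((-2, 3)) = 0
Stationarity residual: grad f(x) + sum_i lambda_i a_i = (0, 0)
  -> stationarity OK
Primal feasibility (all g_i <= 0): OK
Dual feasibility (all lambda_i >= 0): FAILS
Complementary slackness (lambda_i * g_i(x) = 0 for all i): OK

Verdict: the first failing condition is dual_feasibility -> dual.

dual


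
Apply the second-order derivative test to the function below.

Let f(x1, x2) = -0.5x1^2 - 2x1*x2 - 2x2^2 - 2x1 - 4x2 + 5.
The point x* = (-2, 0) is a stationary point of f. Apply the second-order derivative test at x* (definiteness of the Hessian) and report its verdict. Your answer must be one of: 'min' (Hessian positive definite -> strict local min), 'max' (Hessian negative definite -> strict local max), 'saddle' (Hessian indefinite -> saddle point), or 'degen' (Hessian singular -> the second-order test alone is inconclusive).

Compute the Hessian H = grad^2 f:
  H = [[-1, -2], [-2, -4]]
Verify stationarity: grad f(x*) = H x* + g = (0, 0).
Eigenvalues of H: -5, 0.
H has a zero eigenvalue (singular; negative semidefinite but not definite), so H is neither positive definite, negative definite, nor indefinite. The second-order test alone is inconclusive -> degen.
(Indeed, f is constant along the null direction of H through x*, so x* is not a strict local extremum.)

degen


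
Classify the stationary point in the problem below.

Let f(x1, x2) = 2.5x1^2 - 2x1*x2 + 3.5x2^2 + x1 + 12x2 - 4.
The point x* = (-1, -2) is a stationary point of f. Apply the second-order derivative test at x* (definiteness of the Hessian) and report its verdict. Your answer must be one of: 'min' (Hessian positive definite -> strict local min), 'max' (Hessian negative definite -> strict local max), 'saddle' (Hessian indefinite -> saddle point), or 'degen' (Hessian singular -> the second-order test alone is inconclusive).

Compute the Hessian H = grad^2 f:
  H = [[5, -2], [-2, 7]]
Verify stationarity: grad f(x*) = H x* + g = (0, 0).
Eigenvalues of H: 3.7639, 8.2361.
Both eigenvalues > 0, so H is positive definite -> x* is a strict local min.

min


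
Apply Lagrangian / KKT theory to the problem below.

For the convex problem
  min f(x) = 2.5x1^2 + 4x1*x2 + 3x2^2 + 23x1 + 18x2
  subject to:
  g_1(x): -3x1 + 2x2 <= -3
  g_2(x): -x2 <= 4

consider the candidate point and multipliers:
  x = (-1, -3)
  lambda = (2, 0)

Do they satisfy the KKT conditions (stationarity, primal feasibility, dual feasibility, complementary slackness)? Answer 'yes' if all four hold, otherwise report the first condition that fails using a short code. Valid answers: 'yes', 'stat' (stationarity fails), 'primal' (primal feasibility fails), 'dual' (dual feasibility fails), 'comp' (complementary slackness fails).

Gradient of f: grad f(x) = Q x + c = (6, -4)
Constraint values g_i(x) = a_i^T x - b_i:
  g_1((-1, -3)) = 0
  g_2((-1, -3)) = -1
Stationarity residual: grad f(x) + sum_i lambda_i a_i = (0, 0)
  -> stationarity OK
Primal feasibility (all g_i <= 0): OK
Dual feasibility (all lambda_i >= 0): OK
Complementary slackness (lambda_i * g_i(x) = 0 for all i): OK

Verdict: yes, KKT holds.

yes


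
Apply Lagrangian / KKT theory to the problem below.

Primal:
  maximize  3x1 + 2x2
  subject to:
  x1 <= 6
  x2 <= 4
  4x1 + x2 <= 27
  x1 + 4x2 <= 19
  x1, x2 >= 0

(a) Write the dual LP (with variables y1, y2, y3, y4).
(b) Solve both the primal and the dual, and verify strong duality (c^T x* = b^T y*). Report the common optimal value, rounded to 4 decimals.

The standard primal-dual pair for 'max c^T x s.t. A x <= b, x >= 0' is:
  Dual:  min b^T y  s.t.  A^T y >= c,  y >= 0.

So the dual LP is:
  minimize  6y1 + 4y2 + 27y3 + 19y4
  subject to:
    y1 + 4y3 + y4 >= 3
    y2 + y3 + 4y4 >= 2
    y1, y2, y3, y4 >= 0

Solving the primal: x* = (5.9333, 3.2667).
  primal value c^T x* = 24.3333.
Solving the dual: y* = (0, 0, 0.6667, 0.3333).
  dual value b^T y* = 24.3333.
Strong duality: c^T x* = b^T y*. Confirmed.

24.3333


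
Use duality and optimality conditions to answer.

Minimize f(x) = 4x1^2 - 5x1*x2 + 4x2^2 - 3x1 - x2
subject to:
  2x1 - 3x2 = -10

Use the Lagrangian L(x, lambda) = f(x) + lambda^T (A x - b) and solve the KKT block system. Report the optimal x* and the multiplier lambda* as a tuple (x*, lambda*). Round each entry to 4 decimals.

Form the Lagrangian:
  L(x, lambda) = (1/2) x^T Q x + c^T x + lambda^T (A x - b)
Stationarity (grad_x L = 0): Q x + c + A^T lambda = 0.
Primal feasibility: A x = b.

This gives the KKT block system:
  [ Q   A^T ] [ x     ]   [-c ]
  [ A    0  ] [ lambda ] = [ b ]

Solving the linear system:
  x*      = (0.5227, 3.6818)
  lambda* = (8.6136)
  f(x*)   = 40.4432

x* = (0.5227, 3.6818), lambda* = (8.6136)


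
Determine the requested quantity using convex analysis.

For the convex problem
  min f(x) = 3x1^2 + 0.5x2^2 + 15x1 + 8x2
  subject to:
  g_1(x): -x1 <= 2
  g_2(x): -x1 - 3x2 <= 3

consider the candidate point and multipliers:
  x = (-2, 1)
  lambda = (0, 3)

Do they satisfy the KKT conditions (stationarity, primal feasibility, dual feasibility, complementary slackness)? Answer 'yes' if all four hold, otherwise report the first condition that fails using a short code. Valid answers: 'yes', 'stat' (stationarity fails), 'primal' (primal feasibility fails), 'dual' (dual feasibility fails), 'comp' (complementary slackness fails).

Gradient of f: grad f(x) = Q x + c = (3, 9)
Constraint values g_i(x) = a_i^T x - b_i:
  g_1((-2, 1)) = 0
  g_2((-2, 1)) = -4
Stationarity residual: grad f(x) + sum_i lambda_i a_i = (0, 0)
  -> stationarity OK
Primal feasibility (all g_i <= 0): OK
Dual feasibility (all lambda_i >= 0): OK
Complementary slackness (lambda_i * g_i(x) = 0 for all i): FAILS

Verdict: the first failing condition is complementary_slackness -> comp.

comp


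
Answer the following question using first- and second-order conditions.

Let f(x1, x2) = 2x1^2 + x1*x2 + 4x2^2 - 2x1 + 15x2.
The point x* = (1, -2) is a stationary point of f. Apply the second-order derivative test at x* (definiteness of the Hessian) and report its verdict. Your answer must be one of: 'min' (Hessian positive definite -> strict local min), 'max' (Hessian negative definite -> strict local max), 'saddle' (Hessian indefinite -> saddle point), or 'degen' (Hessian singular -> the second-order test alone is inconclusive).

Compute the Hessian H = grad^2 f:
  H = [[4, 1], [1, 8]]
Verify stationarity: grad f(x*) = H x* + g = (0, 0).
Eigenvalues of H: 3.7639, 8.2361.
Both eigenvalues > 0, so H is positive definite -> x* is a strict local min.

min


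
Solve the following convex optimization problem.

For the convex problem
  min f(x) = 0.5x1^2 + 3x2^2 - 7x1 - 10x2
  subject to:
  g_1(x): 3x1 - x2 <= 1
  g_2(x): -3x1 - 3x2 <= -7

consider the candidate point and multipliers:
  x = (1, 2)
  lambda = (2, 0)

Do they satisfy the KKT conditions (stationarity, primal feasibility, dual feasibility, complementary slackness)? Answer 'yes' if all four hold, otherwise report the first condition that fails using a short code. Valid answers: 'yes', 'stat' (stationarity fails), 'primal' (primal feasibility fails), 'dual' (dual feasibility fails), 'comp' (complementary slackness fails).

Gradient of f: grad f(x) = Q x + c = (-6, 2)
Constraint values g_i(x) = a_i^T x - b_i:
  g_1((1, 2)) = 0
  g_2((1, 2)) = -2
Stationarity residual: grad f(x) + sum_i lambda_i a_i = (0, 0)
  -> stationarity OK
Primal feasibility (all g_i <= 0): OK
Dual feasibility (all lambda_i >= 0): OK
Complementary slackness (lambda_i * g_i(x) = 0 for all i): OK

Verdict: yes, KKT holds.

yes


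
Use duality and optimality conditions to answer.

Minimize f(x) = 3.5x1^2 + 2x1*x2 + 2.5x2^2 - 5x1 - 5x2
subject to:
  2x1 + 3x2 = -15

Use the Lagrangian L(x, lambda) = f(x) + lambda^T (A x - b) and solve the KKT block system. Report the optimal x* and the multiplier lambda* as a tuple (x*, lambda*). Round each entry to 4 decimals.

Form the Lagrangian:
  L(x, lambda) = (1/2) x^T Q x + c^T x + lambda^T (A x - b)
Stationarity (grad_x L = 0): Q x + c + A^T lambda = 0.
Primal feasibility: A x = b.

This gives the KKT block system:
  [ Q   A^T ] [ x     ]   [-c ]
  [ A    0  ] [ lambda ] = [ b ]

Solving the linear system:
  x*      = (-0.7627, -4.4915)
  lambda* = (9.661)
  f(x*)   = 85.5932

x* = (-0.7627, -4.4915), lambda* = (9.661)


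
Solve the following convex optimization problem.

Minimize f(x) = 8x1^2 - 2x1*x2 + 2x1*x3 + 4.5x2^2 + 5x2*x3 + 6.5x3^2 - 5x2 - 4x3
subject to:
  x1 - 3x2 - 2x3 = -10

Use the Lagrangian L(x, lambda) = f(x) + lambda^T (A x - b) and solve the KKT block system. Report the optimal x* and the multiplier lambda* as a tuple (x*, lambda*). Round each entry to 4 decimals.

Form the Lagrangian:
  L(x, lambda) = (1/2) x^T Q x + c^T x + lambda^T (A x - b)
Stationarity (grad_x L = 0): Q x + c + A^T lambda = 0.
Primal feasibility: A x = b.

This gives the KKT block system:
  [ Q   A^T ] [ x     ]   [-c ]
  [ A    0  ] [ lambda ] = [ b ]

Solving the linear system:
  x*      = (-0.1911, 2.9746, 0.4426)
  lambda* = (8.1221)
  f(x*)   = 32.2889

x* = (-0.1911, 2.9746, 0.4426), lambda* = (8.1221)


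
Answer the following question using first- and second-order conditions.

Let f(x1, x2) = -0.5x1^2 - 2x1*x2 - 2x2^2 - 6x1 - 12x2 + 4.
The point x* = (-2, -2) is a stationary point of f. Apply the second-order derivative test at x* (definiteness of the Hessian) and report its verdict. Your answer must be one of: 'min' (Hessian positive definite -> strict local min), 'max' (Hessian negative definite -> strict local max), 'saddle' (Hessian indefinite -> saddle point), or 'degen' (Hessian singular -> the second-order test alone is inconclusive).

Compute the Hessian H = grad^2 f:
  H = [[-1, -2], [-2, -4]]
Verify stationarity: grad f(x*) = H x* + g = (0, 0).
Eigenvalues of H: -5, 0.
H has a zero eigenvalue (singular; negative semidefinite but not definite), so H is neither positive definite, negative definite, nor indefinite. The second-order test alone is inconclusive -> degen.
(Indeed, f is constant along the null direction of H through x*, so x* is not a strict local extremum.)

degen


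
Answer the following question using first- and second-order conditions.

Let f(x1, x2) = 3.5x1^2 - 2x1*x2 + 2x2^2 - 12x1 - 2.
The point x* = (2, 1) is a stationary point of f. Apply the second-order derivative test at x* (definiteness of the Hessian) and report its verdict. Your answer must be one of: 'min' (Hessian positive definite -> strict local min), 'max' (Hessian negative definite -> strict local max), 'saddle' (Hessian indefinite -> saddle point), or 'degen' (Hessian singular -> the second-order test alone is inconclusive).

Compute the Hessian H = grad^2 f:
  H = [[7, -2], [-2, 4]]
Verify stationarity: grad f(x*) = H x* + g = (0, 0).
Eigenvalues of H: 3, 8.
Both eigenvalues > 0, so H is positive definite -> x* is a strict local min.

min


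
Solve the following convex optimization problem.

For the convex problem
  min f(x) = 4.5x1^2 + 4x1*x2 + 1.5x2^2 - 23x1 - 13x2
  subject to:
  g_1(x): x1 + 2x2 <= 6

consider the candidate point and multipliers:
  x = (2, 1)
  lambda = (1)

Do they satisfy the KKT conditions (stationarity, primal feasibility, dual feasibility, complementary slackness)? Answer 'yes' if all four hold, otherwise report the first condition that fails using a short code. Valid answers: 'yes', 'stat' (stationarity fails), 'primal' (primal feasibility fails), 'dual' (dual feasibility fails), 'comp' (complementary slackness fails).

Gradient of f: grad f(x) = Q x + c = (-1, -2)
Constraint values g_i(x) = a_i^T x - b_i:
  g_1((2, 1)) = -2
Stationarity residual: grad f(x) + sum_i lambda_i a_i = (0, 0)
  -> stationarity OK
Primal feasibility (all g_i <= 0): OK
Dual feasibility (all lambda_i >= 0): OK
Complementary slackness (lambda_i * g_i(x) = 0 for all i): FAILS

Verdict: the first failing condition is complementary_slackness -> comp.

comp


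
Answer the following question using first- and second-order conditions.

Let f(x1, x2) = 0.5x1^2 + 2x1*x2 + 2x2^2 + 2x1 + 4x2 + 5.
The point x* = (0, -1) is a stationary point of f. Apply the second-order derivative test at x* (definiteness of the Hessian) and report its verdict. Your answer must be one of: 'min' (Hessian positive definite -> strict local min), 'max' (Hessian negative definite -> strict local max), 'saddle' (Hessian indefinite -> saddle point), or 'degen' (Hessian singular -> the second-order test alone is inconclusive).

Compute the Hessian H = grad^2 f:
  H = [[1, 2], [2, 4]]
Verify stationarity: grad f(x*) = H x* + g = (0, 0).
Eigenvalues of H: 0, 5.
H has a zero eigenvalue (singular; positive semidefinite but not definite), so H is neither positive definite, negative definite, nor indefinite. The second-order test alone is inconclusive -> degen.
(Indeed, f is constant along the null direction of H through x*, so x* is not a strict local extremum.)

degen


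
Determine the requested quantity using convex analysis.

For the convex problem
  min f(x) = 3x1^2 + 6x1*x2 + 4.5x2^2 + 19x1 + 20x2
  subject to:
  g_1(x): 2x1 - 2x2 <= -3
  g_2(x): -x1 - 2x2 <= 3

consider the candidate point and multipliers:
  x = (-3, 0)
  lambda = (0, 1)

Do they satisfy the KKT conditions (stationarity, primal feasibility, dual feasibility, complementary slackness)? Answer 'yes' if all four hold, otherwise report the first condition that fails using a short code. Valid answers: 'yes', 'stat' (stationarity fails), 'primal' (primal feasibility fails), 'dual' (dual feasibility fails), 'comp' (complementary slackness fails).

Gradient of f: grad f(x) = Q x + c = (1, 2)
Constraint values g_i(x) = a_i^T x - b_i:
  g_1((-3, 0)) = -3
  g_2((-3, 0)) = 0
Stationarity residual: grad f(x) + sum_i lambda_i a_i = (0, 0)
  -> stationarity OK
Primal feasibility (all g_i <= 0): OK
Dual feasibility (all lambda_i >= 0): OK
Complementary slackness (lambda_i * g_i(x) = 0 for all i): OK

Verdict: yes, KKT holds.

yes


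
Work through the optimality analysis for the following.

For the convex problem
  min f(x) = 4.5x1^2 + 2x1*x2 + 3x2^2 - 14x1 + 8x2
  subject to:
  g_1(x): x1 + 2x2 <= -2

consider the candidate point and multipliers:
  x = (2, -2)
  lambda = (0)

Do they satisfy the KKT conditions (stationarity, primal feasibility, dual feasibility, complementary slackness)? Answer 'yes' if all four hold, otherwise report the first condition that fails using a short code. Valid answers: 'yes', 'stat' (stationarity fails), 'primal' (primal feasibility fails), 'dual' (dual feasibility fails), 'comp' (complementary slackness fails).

Gradient of f: grad f(x) = Q x + c = (0, 0)
Constraint values g_i(x) = a_i^T x - b_i:
  g_1((2, -2)) = 0
Stationarity residual: grad f(x) + sum_i lambda_i a_i = (0, 0)
  -> stationarity OK
Primal feasibility (all g_i <= 0): OK
Dual feasibility (all lambda_i >= 0): OK
Complementary slackness (lambda_i * g_i(x) = 0 for all i): OK

Verdict: yes, KKT holds.

yes


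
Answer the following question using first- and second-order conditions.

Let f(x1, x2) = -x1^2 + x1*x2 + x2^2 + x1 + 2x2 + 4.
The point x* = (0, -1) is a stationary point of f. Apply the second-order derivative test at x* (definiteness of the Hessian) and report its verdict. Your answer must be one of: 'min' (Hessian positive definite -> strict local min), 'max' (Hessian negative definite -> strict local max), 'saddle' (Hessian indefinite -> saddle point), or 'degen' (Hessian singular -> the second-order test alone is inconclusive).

Compute the Hessian H = grad^2 f:
  H = [[-2, 1], [1, 2]]
Verify stationarity: grad f(x*) = H x* + g = (0, 0).
Eigenvalues of H: -2.2361, 2.2361.
Eigenvalues have mixed signs, so H is indefinite -> x* is a saddle point.

saddle


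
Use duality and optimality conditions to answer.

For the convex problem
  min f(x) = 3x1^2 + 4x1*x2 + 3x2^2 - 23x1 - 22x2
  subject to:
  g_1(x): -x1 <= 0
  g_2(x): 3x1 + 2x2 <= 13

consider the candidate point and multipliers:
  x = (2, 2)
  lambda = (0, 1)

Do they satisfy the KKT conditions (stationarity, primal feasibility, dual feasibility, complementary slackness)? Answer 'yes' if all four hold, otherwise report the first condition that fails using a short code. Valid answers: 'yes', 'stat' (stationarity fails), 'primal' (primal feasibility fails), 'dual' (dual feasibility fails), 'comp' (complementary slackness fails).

Gradient of f: grad f(x) = Q x + c = (-3, -2)
Constraint values g_i(x) = a_i^T x - b_i:
  g_1((2, 2)) = -2
  g_2((2, 2)) = -3
Stationarity residual: grad f(x) + sum_i lambda_i a_i = (0, 0)
  -> stationarity OK
Primal feasibility (all g_i <= 0): OK
Dual feasibility (all lambda_i >= 0): OK
Complementary slackness (lambda_i * g_i(x) = 0 for all i): FAILS

Verdict: the first failing condition is complementary_slackness -> comp.

comp


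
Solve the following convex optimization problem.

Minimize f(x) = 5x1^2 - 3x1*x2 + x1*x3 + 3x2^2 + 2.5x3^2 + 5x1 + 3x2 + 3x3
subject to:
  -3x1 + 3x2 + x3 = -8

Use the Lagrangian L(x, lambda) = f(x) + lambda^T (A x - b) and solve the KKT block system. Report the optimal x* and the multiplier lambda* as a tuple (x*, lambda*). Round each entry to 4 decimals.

Form the Lagrangian:
  L(x, lambda) = (1/2) x^T Q x + c^T x + lambda^T (A x - b)
Stationarity (grad_x L = 0): Q x + c + A^T lambda = 0.
Primal feasibility: A x = b.

This gives the KKT block system:
  [ Q   A^T ] [ x     ]   [-c ]
  [ A    0  ] [ lambda ] = [ b ]

Solving the linear system:
  x*      = (0, -2.2353, -1.2941)
  lambda* = (3.4706)
  f(x*)   = 8.5882

x* = (0, -2.2353, -1.2941), lambda* = (3.4706)


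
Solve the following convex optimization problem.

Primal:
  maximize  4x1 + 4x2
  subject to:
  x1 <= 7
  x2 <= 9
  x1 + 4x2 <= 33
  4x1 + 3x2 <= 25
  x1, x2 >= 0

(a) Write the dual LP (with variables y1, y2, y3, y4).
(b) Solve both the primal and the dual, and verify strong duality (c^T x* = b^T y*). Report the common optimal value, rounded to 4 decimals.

The standard primal-dual pair for 'max c^T x s.t. A x <= b, x >= 0' is:
  Dual:  min b^T y  s.t.  A^T y >= c,  y >= 0.

So the dual LP is:
  minimize  7y1 + 9y2 + 33y3 + 25y4
  subject to:
    y1 + y3 + 4y4 >= 4
    y2 + 4y3 + 3y4 >= 4
    y1, y2, y3, y4 >= 0

Solving the primal: x* = (0.0769, 8.2308).
  primal value c^T x* = 33.2308.
Solving the dual: y* = (0, 0, 0.3077, 0.9231).
  dual value b^T y* = 33.2308.
Strong duality: c^T x* = b^T y*. Confirmed.

33.2308


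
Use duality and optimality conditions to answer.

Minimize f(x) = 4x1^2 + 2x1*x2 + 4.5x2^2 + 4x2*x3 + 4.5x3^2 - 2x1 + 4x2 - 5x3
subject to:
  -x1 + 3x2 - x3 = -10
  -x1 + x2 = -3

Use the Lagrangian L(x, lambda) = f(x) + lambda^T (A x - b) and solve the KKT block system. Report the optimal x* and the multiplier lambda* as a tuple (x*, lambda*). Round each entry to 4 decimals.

Form the Lagrangian:
  L(x, lambda) = (1/2) x^T Q x + c^T x + lambda^T (A x - b)
Stationarity (grad_x L = 0): Q x + c + A^T lambda = 0.
Primal feasibility: A x = b.

This gives the KKT block system:
  [ Q   A^T ] [ x     ]   [-c ]
  [ A    0  ] [ lambda ] = [ b ]

Solving the linear system:
  x*      = (0.589, -2.411, 2.1781)
  lambda* = (4.9589, -7.0685)
  f(x*)   = 3.3356

x* = (0.589, -2.411, 2.1781), lambda* = (4.9589, -7.0685)


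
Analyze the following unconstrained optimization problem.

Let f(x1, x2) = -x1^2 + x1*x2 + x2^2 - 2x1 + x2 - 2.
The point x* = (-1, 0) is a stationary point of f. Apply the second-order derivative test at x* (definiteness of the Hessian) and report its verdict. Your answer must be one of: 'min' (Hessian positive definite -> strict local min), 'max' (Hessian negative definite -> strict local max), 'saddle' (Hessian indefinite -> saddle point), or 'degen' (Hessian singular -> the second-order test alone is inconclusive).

Compute the Hessian H = grad^2 f:
  H = [[-2, 1], [1, 2]]
Verify stationarity: grad f(x*) = H x* + g = (0, 0).
Eigenvalues of H: -2.2361, 2.2361.
Eigenvalues have mixed signs, so H is indefinite -> x* is a saddle point.

saddle


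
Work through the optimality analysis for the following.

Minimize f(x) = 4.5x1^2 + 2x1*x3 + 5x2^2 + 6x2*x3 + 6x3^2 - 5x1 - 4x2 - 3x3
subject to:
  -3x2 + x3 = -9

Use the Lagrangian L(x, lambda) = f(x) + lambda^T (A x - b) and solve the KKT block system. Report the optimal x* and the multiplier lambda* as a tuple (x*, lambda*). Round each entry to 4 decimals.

Form the Lagrangian:
  L(x, lambda) = (1/2) x^T Q x + c^T x + lambda^T (A x - b)
Stationarity (grad_x L = 0): Q x + c + A^T lambda = 0.
Primal feasibility: A x = b.

This gives the KKT block system:
  [ Q   A^T ] [ x     ]   [-c ]
  [ A    0  ] [ lambda ] = [ b ]

Solving the linear system:
  x*      = (0.8859, 2.5044, -1.4867)
  lambda* = (4.0415)
  f(x*)   = 13.193

x* = (0.8859, 2.5044, -1.4867), lambda* = (4.0415)


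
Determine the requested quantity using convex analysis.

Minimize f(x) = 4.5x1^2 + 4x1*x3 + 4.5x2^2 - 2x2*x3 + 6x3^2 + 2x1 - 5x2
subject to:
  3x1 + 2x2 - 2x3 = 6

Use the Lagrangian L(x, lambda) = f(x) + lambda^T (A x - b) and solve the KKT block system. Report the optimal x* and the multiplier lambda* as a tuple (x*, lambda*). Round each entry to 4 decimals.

Form the Lagrangian:
  L(x, lambda) = (1/2) x^T Q x + c^T x + lambda^T (A x - b)
Stationarity (grad_x L = 0): Q x + c + A^T lambda = 0.
Primal feasibility: A x = b.

This gives the KKT block system:
  [ Q   A^T ] [ x     ]   [-c ]
  [ A    0  ] [ lambda ] = [ b ]

Solving the linear system:
  x*      = (0.9297, 1.0198, -0.5857)
  lambda* = (-2.6747)
  f(x*)   = 6.4044

x* = (0.9297, 1.0198, -0.5857), lambda* = (-2.6747)


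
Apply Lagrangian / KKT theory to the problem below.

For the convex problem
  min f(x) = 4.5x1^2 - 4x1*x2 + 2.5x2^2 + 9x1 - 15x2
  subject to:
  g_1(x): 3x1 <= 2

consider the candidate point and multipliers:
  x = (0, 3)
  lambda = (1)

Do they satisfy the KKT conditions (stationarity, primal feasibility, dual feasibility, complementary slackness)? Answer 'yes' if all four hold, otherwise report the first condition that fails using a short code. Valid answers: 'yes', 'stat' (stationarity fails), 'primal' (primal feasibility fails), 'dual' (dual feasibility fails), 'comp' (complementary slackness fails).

Gradient of f: grad f(x) = Q x + c = (-3, 0)
Constraint values g_i(x) = a_i^T x - b_i:
  g_1((0, 3)) = -2
Stationarity residual: grad f(x) + sum_i lambda_i a_i = (0, 0)
  -> stationarity OK
Primal feasibility (all g_i <= 0): OK
Dual feasibility (all lambda_i >= 0): OK
Complementary slackness (lambda_i * g_i(x) = 0 for all i): FAILS

Verdict: the first failing condition is complementary_slackness -> comp.

comp


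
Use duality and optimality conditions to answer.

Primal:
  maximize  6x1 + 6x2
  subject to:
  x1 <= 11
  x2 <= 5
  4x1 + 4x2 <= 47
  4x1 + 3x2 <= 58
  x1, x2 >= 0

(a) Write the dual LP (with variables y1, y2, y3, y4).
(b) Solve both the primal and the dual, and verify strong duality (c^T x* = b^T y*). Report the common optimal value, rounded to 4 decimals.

The standard primal-dual pair for 'max c^T x s.t. A x <= b, x >= 0' is:
  Dual:  min b^T y  s.t.  A^T y >= c,  y >= 0.

So the dual LP is:
  minimize  11y1 + 5y2 + 47y3 + 58y4
  subject to:
    y1 + 4y3 + 4y4 >= 6
    y2 + 4y3 + 3y4 >= 6
    y1, y2, y3, y4 >= 0

Solving the primal: x* = (11, 0.75).
  primal value c^T x* = 70.5.
Solving the dual: y* = (0, 0, 1.5, 0).
  dual value b^T y* = 70.5.
Strong duality: c^T x* = b^T y*. Confirmed.

70.5


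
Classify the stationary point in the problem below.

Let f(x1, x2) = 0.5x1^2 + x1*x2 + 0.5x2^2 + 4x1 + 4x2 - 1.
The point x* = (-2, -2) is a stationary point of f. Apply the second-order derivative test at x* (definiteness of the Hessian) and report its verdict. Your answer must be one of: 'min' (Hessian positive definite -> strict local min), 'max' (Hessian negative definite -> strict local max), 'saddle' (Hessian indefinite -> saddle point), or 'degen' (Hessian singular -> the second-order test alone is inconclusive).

Compute the Hessian H = grad^2 f:
  H = [[1, 1], [1, 1]]
Verify stationarity: grad f(x*) = H x* + g = (0, 0).
Eigenvalues of H: 0, 2.
H has a zero eigenvalue (singular; positive semidefinite but not definite), so H is neither positive definite, negative definite, nor indefinite. The second-order test alone is inconclusive -> degen.
(Indeed, f is constant along the null direction of H through x*, so x* is not a strict local extremum.)

degen


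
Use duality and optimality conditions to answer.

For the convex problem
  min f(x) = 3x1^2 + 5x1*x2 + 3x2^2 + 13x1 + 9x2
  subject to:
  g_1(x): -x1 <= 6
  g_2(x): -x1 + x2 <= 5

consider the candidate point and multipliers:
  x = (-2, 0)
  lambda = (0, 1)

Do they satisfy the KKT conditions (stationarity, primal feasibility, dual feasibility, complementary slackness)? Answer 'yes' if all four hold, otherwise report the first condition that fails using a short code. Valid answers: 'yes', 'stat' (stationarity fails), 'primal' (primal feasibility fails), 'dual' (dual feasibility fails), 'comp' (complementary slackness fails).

Gradient of f: grad f(x) = Q x + c = (1, -1)
Constraint values g_i(x) = a_i^T x - b_i:
  g_1((-2, 0)) = -4
  g_2((-2, 0)) = -3
Stationarity residual: grad f(x) + sum_i lambda_i a_i = (0, 0)
  -> stationarity OK
Primal feasibility (all g_i <= 0): OK
Dual feasibility (all lambda_i >= 0): OK
Complementary slackness (lambda_i * g_i(x) = 0 for all i): FAILS

Verdict: the first failing condition is complementary_slackness -> comp.

comp


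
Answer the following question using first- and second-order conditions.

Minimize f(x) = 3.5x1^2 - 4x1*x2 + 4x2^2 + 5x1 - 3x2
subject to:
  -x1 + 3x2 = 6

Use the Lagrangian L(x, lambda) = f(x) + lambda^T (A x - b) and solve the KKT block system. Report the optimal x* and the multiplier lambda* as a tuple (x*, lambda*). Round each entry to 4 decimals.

Form the Lagrangian:
  L(x, lambda) = (1/2) x^T Q x + c^T x + lambda^T (A x - b)
Stationarity (grad_x L = 0): Q x + c + A^T lambda = 0.
Primal feasibility: A x = b.

This gives the KKT block system:
  [ Q   A^T ] [ x     ]   [-c ]
  [ A    0  ] [ lambda ] = [ b ]

Solving the linear system:
  x*      = (-0.2553, 1.9149)
  lambda* = (-4.4468)
  f(x*)   = 9.8298

x* = (-0.2553, 1.9149), lambda* = (-4.4468)


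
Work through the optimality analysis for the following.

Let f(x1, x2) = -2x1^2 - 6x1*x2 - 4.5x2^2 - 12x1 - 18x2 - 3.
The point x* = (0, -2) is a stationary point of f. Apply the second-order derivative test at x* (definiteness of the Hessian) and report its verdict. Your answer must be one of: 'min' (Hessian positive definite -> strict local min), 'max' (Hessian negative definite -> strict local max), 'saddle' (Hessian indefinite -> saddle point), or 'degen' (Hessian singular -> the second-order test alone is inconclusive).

Compute the Hessian H = grad^2 f:
  H = [[-4, -6], [-6, -9]]
Verify stationarity: grad f(x*) = H x* + g = (0, 0).
Eigenvalues of H: -13, 0.
H has a zero eigenvalue (singular; negative semidefinite but not definite), so H is neither positive definite, negative definite, nor indefinite. The second-order test alone is inconclusive -> degen.
(Indeed, f is constant along the null direction of H through x*, so x* is not a strict local extremum.)

degen


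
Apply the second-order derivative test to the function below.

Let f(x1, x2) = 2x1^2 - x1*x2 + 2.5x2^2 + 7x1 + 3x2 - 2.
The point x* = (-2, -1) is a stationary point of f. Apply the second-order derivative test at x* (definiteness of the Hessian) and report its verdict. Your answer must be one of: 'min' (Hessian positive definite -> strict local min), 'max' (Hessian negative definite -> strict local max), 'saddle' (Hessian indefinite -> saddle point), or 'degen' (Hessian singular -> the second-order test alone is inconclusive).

Compute the Hessian H = grad^2 f:
  H = [[4, -1], [-1, 5]]
Verify stationarity: grad f(x*) = H x* + g = (0, 0).
Eigenvalues of H: 3.382, 5.618.
Both eigenvalues > 0, so H is positive definite -> x* is a strict local min.

min


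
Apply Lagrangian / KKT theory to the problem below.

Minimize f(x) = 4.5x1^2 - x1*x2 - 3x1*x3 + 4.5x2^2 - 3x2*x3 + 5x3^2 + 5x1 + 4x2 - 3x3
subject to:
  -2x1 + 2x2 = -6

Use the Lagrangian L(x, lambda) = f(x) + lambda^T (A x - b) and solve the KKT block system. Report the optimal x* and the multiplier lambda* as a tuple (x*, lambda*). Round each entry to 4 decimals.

Form the Lagrangian:
  L(x, lambda) = (1/2) x^T Q x + c^T x + lambda^T (A x - b)
Stationarity (grad_x L = 0): Q x + c + A^T lambda = 0.
Primal feasibility: A x = b.

This gives the KKT block system:
  [ Q   A^T ] [ x     ]   [-c ]
  [ A    0  ] [ lambda ] = [ b ]

Solving the linear system:
  x*      = (0.9194, -2.0806, -0.0484)
  lambda* = (7.75)
  f(x*)   = 21.4597

x* = (0.9194, -2.0806, -0.0484), lambda* = (7.75)


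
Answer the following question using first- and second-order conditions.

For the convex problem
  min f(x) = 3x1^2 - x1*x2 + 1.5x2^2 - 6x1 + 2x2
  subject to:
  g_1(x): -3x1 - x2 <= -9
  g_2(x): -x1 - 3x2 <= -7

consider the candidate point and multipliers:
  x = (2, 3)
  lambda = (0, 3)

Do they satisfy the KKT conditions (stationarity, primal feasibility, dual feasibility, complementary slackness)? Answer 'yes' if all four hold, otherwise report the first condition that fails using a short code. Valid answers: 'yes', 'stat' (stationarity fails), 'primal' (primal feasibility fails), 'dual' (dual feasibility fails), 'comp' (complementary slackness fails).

Gradient of f: grad f(x) = Q x + c = (3, 9)
Constraint values g_i(x) = a_i^T x - b_i:
  g_1((2, 3)) = 0
  g_2((2, 3)) = -4
Stationarity residual: grad f(x) + sum_i lambda_i a_i = (0, 0)
  -> stationarity OK
Primal feasibility (all g_i <= 0): OK
Dual feasibility (all lambda_i >= 0): OK
Complementary slackness (lambda_i * g_i(x) = 0 for all i): FAILS

Verdict: the first failing condition is complementary_slackness -> comp.

comp


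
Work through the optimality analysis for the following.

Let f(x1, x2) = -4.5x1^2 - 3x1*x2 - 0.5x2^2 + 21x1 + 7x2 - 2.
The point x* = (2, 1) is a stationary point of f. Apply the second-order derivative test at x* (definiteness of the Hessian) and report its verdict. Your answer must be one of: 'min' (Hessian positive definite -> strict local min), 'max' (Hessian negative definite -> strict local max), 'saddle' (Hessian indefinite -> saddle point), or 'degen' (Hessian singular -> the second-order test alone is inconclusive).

Compute the Hessian H = grad^2 f:
  H = [[-9, -3], [-3, -1]]
Verify stationarity: grad f(x*) = H x* + g = (0, 0).
Eigenvalues of H: -10, 0.
H has a zero eigenvalue (singular; negative semidefinite but not definite), so H is neither positive definite, negative definite, nor indefinite. The second-order test alone is inconclusive -> degen.
(Indeed, f is constant along the null direction of H through x*, so x* is not a strict local extremum.)

degen


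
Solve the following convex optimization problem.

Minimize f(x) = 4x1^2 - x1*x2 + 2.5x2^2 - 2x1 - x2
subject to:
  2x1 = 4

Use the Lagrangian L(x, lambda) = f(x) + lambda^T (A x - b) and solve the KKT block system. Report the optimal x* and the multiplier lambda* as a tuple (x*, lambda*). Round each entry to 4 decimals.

Form the Lagrangian:
  L(x, lambda) = (1/2) x^T Q x + c^T x + lambda^T (A x - b)
Stationarity (grad_x L = 0): Q x + c + A^T lambda = 0.
Primal feasibility: A x = b.

This gives the KKT block system:
  [ Q   A^T ] [ x     ]   [-c ]
  [ A    0  ] [ lambda ] = [ b ]

Solving the linear system:
  x*      = (2, 0.6)
  lambda* = (-6.7)
  f(x*)   = 11.1

x* = (2, 0.6), lambda* = (-6.7)


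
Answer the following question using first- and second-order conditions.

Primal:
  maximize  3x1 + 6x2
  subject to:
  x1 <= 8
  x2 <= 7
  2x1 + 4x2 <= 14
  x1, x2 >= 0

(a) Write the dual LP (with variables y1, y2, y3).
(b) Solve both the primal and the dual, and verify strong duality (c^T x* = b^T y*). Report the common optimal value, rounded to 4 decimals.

The standard primal-dual pair for 'max c^T x s.t. A x <= b, x >= 0' is:
  Dual:  min b^T y  s.t.  A^T y >= c,  y >= 0.

So the dual LP is:
  minimize  8y1 + 7y2 + 14y3
  subject to:
    y1 + 2y3 >= 3
    y2 + 4y3 >= 6
    y1, y2, y3 >= 0

Solving the primal: x* = (7, 0).
  primal value c^T x* = 21.
Solving the dual: y* = (0, 0, 1.5).
  dual value b^T y* = 21.
Strong duality: c^T x* = b^T y*. Confirmed.

21


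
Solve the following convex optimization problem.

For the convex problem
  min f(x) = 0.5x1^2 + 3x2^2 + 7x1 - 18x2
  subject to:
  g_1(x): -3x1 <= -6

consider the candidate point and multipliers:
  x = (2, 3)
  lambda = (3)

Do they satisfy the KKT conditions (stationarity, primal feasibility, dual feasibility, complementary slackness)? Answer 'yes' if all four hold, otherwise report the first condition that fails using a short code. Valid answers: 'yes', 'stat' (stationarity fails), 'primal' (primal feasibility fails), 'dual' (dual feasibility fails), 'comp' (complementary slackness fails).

Gradient of f: grad f(x) = Q x + c = (9, 0)
Constraint values g_i(x) = a_i^T x - b_i:
  g_1((2, 3)) = 0
Stationarity residual: grad f(x) + sum_i lambda_i a_i = (0, 0)
  -> stationarity OK
Primal feasibility (all g_i <= 0): OK
Dual feasibility (all lambda_i >= 0): OK
Complementary slackness (lambda_i * g_i(x) = 0 for all i): OK

Verdict: yes, KKT holds.

yes


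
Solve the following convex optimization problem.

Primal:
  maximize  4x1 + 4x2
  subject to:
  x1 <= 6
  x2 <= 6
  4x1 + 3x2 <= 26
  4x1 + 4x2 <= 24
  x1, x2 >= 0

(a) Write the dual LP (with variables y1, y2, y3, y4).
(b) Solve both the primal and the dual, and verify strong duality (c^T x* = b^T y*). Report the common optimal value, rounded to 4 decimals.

The standard primal-dual pair for 'max c^T x s.t. A x <= b, x >= 0' is:
  Dual:  min b^T y  s.t.  A^T y >= c,  y >= 0.

So the dual LP is:
  minimize  6y1 + 6y2 + 26y3 + 24y4
  subject to:
    y1 + 4y3 + 4y4 >= 4
    y2 + 3y3 + 4y4 >= 4
    y1, y2, y3, y4 >= 0

Solving the primal: x* = (6, 0).
  primal value c^T x* = 24.
Solving the dual: y* = (0, 0, 0, 1).
  dual value b^T y* = 24.
Strong duality: c^T x* = b^T y*. Confirmed.

24


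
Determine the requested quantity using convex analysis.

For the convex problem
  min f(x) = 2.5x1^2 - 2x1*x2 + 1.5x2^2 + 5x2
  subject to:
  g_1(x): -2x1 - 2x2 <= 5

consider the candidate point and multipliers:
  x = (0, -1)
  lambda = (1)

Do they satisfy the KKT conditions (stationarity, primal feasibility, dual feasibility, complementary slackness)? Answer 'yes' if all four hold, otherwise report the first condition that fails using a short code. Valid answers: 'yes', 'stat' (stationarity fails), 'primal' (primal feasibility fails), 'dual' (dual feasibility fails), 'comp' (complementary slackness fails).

Gradient of f: grad f(x) = Q x + c = (2, 2)
Constraint values g_i(x) = a_i^T x - b_i:
  g_1((0, -1)) = -3
Stationarity residual: grad f(x) + sum_i lambda_i a_i = (0, 0)
  -> stationarity OK
Primal feasibility (all g_i <= 0): OK
Dual feasibility (all lambda_i >= 0): OK
Complementary slackness (lambda_i * g_i(x) = 0 for all i): FAILS

Verdict: the first failing condition is complementary_slackness -> comp.

comp


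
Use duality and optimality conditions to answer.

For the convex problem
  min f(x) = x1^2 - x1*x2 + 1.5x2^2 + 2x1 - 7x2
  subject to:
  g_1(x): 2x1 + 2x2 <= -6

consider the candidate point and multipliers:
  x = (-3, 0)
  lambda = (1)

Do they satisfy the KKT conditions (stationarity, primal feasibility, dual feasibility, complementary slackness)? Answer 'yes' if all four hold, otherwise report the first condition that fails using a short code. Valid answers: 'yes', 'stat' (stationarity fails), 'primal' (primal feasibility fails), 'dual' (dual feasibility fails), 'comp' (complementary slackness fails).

Gradient of f: grad f(x) = Q x + c = (-4, -4)
Constraint values g_i(x) = a_i^T x - b_i:
  g_1((-3, 0)) = 0
Stationarity residual: grad f(x) + sum_i lambda_i a_i = (-2, -2)
  -> stationarity FAILS
Primal feasibility (all g_i <= 0): OK
Dual feasibility (all lambda_i >= 0): OK
Complementary slackness (lambda_i * g_i(x) = 0 for all i): OK

Verdict: the first failing condition is stationarity -> stat.

stat


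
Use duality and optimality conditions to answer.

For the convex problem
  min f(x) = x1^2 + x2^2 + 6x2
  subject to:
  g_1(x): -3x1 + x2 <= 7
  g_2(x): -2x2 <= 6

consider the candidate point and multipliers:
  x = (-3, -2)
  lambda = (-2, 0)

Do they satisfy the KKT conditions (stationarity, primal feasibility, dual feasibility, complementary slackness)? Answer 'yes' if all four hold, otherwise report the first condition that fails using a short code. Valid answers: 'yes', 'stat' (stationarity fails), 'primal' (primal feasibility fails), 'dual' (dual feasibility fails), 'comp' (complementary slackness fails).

Gradient of f: grad f(x) = Q x + c = (-6, 2)
Constraint values g_i(x) = a_i^T x - b_i:
  g_1((-3, -2)) = 0
  g_2((-3, -2)) = -2
Stationarity residual: grad f(x) + sum_i lambda_i a_i = (0, 0)
  -> stationarity OK
Primal feasibility (all g_i <= 0): OK
Dual feasibility (all lambda_i >= 0): FAILS
Complementary slackness (lambda_i * g_i(x) = 0 for all i): OK

Verdict: the first failing condition is dual_feasibility -> dual.

dual


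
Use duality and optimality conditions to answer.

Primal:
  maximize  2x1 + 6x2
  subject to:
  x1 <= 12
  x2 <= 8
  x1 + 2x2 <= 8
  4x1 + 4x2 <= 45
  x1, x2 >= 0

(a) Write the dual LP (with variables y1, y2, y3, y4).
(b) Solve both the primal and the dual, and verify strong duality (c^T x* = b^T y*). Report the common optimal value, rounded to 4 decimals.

The standard primal-dual pair for 'max c^T x s.t. A x <= b, x >= 0' is:
  Dual:  min b^T y  s.t.  A^T y >= c,  y >= 0.

So the dual LP is:
  minimize  12y1 + 8y2 + 8y3 + 45y4
  subject to:
    y1 + y3 + 4y4 >= 2
    y2 + 2y3 + 4y4 >= 6
    y1, y2, y3, y4 >= 0

Solving the primal: x* = (0, 4).
  primal value c^T x* = 24.
Solving the dual: y* = (0, 0, 3, 0).
  dual value b^T y* = 24.
Strong duality: c^T x* = b^T y*. Confirmed.

24


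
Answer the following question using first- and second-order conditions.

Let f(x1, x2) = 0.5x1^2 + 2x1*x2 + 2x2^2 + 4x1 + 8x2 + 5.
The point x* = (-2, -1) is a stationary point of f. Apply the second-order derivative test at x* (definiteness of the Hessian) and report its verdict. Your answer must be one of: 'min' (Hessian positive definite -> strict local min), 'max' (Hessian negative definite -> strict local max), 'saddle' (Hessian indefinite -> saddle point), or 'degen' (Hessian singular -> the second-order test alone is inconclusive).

Compute the Hessian H = grad^2 f:
  H = [[1, 2], [2, 4]]
Verify stationarity: grad f(x*) = H x* + g = (0, 0).
Eigenvalues of H: 0, 5.
H has a zero eigenvalue (singular; positive semidefinite but not definite), so H is neither positive definite, negative definite, nor indefinite. The second-order test alone is inconclusive -> degen.
(Indeed, f is constant along the null direction of H through x*, so x* is not a strict local extremum.)

degen
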